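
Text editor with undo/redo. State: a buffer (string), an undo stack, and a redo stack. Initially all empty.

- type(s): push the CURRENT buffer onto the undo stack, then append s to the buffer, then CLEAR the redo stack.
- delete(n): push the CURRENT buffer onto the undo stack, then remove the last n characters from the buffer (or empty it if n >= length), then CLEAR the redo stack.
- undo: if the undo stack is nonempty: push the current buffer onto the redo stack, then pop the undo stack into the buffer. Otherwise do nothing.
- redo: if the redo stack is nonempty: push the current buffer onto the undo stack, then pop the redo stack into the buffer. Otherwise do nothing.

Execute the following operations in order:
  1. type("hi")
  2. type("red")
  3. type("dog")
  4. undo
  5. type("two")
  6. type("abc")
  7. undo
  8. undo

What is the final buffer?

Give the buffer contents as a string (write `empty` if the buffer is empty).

After op 1 (type): buf='hi' undo_depth=1 redo_depth=0
After op 2 (type): buf='hired' undo_depth=2 redo_depth=0
After op 3 (type): buf='hireddog' undo_depth=3 redo_depth=0
After op 4 (undo): buf='hired' undo_depth=2 redo_depth=1
After op 5 (type): buf='hiredtwo' undo_depth=3 redo_depth=0
After op 6 (type): buf='hiredtwoabc' undo_depth=4 redo_depth=0
After op 7 (undo): buf='hiredtwo' undo_depth=3 redo_depth=1
After op 8 (undo): buf='hired' undo_depth=2 redo_depth=2

Answer: hired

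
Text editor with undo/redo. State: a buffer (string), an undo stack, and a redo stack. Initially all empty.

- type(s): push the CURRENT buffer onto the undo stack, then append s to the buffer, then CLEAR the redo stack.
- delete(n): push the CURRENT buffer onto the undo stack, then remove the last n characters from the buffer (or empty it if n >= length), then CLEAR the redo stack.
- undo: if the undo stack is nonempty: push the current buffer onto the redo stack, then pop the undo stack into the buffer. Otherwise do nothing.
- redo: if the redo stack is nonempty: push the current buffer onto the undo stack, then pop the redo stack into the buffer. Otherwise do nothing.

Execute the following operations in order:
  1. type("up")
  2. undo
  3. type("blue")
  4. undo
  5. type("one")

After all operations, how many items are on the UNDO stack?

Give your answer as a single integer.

After op 1 (type): buf='up' undo_depth=1 redo_depth=0
After op 2 (undo): buf='(empty)' undo_depth=0 redo_depth=1
After op 3 (type): buf='blue' undo_depth=1 redo_depth=0
After op 4 (undo): buf='(empty)' undo_depth=0 redo_depth=1
After op 5 (type): buf='one' undo_depth=1 redo_depth=0

Answer: 1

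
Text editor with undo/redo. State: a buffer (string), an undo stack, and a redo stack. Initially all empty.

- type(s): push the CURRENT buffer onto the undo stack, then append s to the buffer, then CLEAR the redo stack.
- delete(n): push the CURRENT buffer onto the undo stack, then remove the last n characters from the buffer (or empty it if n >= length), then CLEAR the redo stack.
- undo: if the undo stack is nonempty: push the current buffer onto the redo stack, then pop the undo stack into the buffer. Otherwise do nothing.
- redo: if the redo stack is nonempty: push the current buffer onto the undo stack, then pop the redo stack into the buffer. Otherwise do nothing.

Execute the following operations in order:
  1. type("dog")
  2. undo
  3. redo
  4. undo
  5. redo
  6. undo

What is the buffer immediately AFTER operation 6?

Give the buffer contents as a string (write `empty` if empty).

After op 1 (type): buf='dog' undo_depth=1 redo_depth=0
After op 2 (undo): buf='(empty)' undo_depth=0 redo_depth=1
After op 3 (redo): buf='dog' undo_depth=1 redo_depth=0
After op 4 (undo): buf='(empty)' undo_depth=0 redo_depth=1
After op 5 (redo): buf='dog' undo_depth=1 redo_depth=0
After op 6 (undo): buf='(empty)' undo_depth=0 redo_depth=1

Answer: empty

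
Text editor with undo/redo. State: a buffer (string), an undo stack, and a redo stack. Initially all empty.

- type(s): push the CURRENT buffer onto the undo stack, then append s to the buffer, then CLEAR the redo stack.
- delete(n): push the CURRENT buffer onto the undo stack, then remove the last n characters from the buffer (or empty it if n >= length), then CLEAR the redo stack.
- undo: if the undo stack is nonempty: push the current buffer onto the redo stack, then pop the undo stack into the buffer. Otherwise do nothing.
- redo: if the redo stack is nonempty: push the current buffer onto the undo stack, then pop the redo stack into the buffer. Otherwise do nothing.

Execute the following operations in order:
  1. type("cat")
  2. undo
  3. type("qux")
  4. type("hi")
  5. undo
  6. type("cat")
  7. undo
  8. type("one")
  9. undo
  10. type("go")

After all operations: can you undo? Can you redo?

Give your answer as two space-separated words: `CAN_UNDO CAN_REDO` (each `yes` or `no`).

After op 1 (type): buf='cat' undo_depth=1 redo_depth=0
After op 2 (undo): buf='(empty)' undo_depth=0 redo_depth=1
After op 3 (type): buf='qux' undo_depth=1 redo_depth=0
After op 4 (type): buf='quxhi' undo_depth=2 redo_depth=0
After op 5 (undo): buf='qux' undo_depth=1 redo_depth=1
After op 6 (type): buf='quxcat' undo_depth=2 redo_depth=0
After op 7 (undo): buf='qux' undo_depth=1 redo_depth=1
After op 8 (type): buf='quxone' undo_depth=2 redo_depth=0
After op 9 (undo): buf='qux' undo_depth=1 redo_depth=1
After op 10 (type): buf='quxgo' undo_depth=2 redo_depth=0

Answer: yes no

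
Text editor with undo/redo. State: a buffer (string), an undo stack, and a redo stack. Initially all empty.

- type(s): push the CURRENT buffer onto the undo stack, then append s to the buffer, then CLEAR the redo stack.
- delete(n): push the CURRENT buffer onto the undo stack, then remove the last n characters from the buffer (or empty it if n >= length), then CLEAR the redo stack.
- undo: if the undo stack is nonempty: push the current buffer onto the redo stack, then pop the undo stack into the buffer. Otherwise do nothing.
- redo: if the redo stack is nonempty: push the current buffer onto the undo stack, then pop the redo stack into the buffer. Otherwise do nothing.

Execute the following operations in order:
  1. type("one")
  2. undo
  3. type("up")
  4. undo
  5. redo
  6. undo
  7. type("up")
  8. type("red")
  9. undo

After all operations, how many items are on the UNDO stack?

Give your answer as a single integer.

Answer: 1

Derivation:
After op 1 (type): buf='one' undo_depth=1 redo_depth=0
After op 2 (undo): buf='(empty)' undo_depth=0 redo_depth=1
After op 3 (type): buf='up' undo_depth=1 redo_depth=0
After op 4 (undo): buf='(empty)' undo_depth=0 redo_depth=1
After op 5 (redo): buf='up' undo_depth=1 redo_depth=0
After op 6 (undo): buf='(empty)' undo_depth=0 redo_depth=1
After op 7 (type): buf='up' undo_depth=1 redo_depth=0
After op 8 (type): buf='upred' undo_depth=2 redo_depth=0
After op 9 (undo): buf='up' undo_depth=1 redo_depth=1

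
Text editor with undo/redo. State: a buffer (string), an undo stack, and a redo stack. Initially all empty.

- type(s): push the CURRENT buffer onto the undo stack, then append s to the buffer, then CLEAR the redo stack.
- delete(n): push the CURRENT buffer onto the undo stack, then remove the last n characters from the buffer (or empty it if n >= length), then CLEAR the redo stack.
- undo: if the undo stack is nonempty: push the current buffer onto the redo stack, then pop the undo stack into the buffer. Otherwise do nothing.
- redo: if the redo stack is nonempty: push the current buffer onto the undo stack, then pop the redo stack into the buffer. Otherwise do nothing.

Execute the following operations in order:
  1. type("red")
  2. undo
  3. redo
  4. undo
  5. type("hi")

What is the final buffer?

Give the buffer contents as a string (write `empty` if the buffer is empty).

After op 1 (type): buf='red' undo_depth=1 redo_depth=0
After op 2 (undo): buf='(empty)' undo_depth=0 redo_depth=1
After op 3 (redo): buf='red' undo_depth=1 redo_depth=0
After op 4 (undo): buf='(empty)' undo_depth=0 redo_depth=1
After op 5 (type): buf='hi' undo_depth=1 redo_depth=0

Answer: hi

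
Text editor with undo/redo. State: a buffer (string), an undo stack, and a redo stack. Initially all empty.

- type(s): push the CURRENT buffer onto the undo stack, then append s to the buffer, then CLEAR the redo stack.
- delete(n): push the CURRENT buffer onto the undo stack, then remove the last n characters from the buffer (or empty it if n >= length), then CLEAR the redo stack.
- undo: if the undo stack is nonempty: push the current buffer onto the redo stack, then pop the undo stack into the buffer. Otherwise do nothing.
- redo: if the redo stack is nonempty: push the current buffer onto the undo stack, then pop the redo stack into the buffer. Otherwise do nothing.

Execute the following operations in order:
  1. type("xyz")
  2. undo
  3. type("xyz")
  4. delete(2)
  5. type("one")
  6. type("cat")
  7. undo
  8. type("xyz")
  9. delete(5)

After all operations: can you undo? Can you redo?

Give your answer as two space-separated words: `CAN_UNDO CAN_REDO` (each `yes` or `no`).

Answer: yes no

Derivation:
After op 1 (type): buf='xyz' undo_depth=1 redo_depth=0
After op 2 (undo): buf='(empty)' undo_depth=0 redo_depth=1
After op 3 (type): buf='xyz' undo_depth=1 redo_depth=0
After op 4 (delete): buf='x' undo_depth=2 redo_depth=0
After op 5 (type): buf='xone' undo_depth=3 redo_depth=0
After op 6 (type): buf='xonecat' undo_depth=4 redo_depth=0
After op 7 (undo): buf='xone' undo_depth=3 redo_depth=1
After op 8 (type): buf='xonexyz' undo_depth=4 redo_depth=0
After op 9 (delete): buf='xo' undo_depth=5 redo_depth=0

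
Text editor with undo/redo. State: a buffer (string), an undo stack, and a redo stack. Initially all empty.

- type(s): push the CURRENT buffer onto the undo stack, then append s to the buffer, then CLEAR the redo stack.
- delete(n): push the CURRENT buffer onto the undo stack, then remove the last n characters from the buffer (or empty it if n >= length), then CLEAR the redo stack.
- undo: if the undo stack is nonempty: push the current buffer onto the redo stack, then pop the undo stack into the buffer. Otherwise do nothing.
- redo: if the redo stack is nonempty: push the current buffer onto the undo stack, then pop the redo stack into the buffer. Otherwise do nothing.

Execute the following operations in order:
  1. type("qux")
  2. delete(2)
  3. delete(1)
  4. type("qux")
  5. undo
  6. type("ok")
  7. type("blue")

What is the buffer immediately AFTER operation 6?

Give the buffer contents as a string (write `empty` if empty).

After op 1 (type): buf='qux' undo_depth=1 redo_depth=0
After op 2 (delete): buf='q' undo_depth=2 redo_depth=0
After op 3 (delete): buf='(empty)' undo_depth=3 redo_depth=0
After op 4 (type): buf='qux' undo_depth=4 redo_depth=0
After op 5 (undo): buf='(empty)' undo_depth=3 redo_depth=1
After op 6 (type): buf='ok' undo_depth=4 redo_depth=0

Answer: ok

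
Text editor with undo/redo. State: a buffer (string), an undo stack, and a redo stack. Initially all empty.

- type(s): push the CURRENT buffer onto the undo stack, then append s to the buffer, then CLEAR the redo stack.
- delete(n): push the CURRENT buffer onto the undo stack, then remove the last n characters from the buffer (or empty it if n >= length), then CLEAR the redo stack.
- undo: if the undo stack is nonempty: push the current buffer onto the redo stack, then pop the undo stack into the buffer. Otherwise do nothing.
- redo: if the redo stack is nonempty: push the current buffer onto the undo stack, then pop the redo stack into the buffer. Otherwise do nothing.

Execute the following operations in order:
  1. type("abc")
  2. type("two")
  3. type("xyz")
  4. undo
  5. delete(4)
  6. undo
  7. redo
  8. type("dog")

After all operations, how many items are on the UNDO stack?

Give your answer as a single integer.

Answer: 4

Derivation:
After op 1 (type): buf='abc' undo_depth=1 redo_depth=0
After op 2 (type): buf='abctwo' undo_depth=2 redo_depth=0
After op 3 (type): buf='abctwoxyz' undo_depth=3 redo_depth=0
After op 4 (undo): buf='abctwo' undo_depth=2 redo_depth=1
After op 5 (delete): buf='ab' undo_depth=3 redo_depth=0
After op 6 (undo): buf='abctwo' undo_depth=2 redo_depth=1
After op 7 (redo): buf='ab' undo_depth=3 redo_depth=0
After op 8 (type): buf='abdog' undo_depth=4 redo_depth=0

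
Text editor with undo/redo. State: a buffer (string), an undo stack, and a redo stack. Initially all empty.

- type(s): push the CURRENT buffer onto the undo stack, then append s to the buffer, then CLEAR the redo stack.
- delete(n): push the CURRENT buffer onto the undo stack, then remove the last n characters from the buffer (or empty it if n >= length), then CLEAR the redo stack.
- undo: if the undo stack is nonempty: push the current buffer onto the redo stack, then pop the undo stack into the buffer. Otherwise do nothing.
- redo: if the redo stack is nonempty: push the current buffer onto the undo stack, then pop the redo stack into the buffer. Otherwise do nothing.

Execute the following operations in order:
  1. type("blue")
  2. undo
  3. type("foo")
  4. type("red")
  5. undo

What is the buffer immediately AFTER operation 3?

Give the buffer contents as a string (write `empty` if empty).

After op 1 (type): buf='blue' undo_depth=1 redo_depth=0
After op 2 (undo): buf='(empty)' undo_depth=0 redo_depth=1
After op 3 (type): buf='foo' undo_depth=1 redo_depth=0

Answer: foo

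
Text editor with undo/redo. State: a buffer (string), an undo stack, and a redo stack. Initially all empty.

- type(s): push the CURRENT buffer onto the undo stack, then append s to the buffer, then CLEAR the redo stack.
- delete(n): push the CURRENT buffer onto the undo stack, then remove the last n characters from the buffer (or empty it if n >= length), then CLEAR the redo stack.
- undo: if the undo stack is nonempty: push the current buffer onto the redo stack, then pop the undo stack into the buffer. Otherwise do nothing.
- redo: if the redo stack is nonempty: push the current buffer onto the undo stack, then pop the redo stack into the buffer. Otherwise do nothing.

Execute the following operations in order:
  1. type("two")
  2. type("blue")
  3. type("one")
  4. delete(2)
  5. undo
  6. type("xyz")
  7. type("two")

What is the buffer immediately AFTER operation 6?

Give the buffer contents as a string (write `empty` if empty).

After op 1 (type): buf='two' undo_depth=1 redo_depth=0
After op 2 (type): buf='twoblue' undo_depth=2 redo_depth=0
After op 3 (type): buf='twoblueone' undo_depth=3 redo_depth=0
After op 4 (delete): buf='twoblueo' undo_depth=4 redo_depth=0
After op 5 (undo): buf='twoblueone' undo_depth=3 redo_depth=1
After op 6 (type): buf='twoblueonexyz' undo_depth=4 redo_depth=0

Answer: twoblueonexyz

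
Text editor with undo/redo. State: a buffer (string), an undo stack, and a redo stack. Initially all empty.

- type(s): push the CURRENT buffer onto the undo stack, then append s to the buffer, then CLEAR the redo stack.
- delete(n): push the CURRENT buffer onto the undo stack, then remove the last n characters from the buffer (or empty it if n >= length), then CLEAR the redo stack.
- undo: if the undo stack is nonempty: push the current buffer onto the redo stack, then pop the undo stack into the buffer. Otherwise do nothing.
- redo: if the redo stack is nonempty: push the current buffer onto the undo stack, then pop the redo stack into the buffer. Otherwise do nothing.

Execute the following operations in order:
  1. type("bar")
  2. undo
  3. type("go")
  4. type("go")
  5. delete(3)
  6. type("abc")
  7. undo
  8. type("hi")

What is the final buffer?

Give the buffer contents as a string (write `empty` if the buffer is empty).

Answer: ghi

Derivation:
After op 1 (type): buf='bar' undo_depth=1 redo_depth=0
After op 2 (undo): buf='(empty)' undo_depth=0 redo_depth=1
After op 3 (type): buf='go' undo_depth=1 redo_depth=0
After op 4 (type): buf='gogo' undo_depth=2 redo_depth=0
After op 5 (delete): buf='g' undo_depth=3 redo_depth=0
After op 6 (type): buf='gabc' undo_depth=4 redo_depth=0
After op 7 (undo): buf='g' undo_depth=3 redo_depth=1
After op 8 (type): buf='ghi' undo_depth=4 redo_depth=0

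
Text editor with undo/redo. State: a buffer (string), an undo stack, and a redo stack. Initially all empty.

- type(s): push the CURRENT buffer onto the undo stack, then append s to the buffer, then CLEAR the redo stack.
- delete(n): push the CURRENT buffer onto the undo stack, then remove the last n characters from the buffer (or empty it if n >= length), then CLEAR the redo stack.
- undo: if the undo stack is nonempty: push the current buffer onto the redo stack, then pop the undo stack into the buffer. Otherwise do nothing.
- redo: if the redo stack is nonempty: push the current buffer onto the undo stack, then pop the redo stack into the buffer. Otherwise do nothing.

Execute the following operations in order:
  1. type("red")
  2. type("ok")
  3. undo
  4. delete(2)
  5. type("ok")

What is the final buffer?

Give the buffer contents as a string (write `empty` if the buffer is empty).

After op 1 (type): buf='red' undo_depth=1 redo_depth=0
After op 2 (type): buf='redok' undo_depth=2 redo_depth=0
After op 3 (undo): buf='red' undo_depth=1 redo_depth=1
After op 4 (delete): buf='r' undo_depth=2 redo_depth=0
After op 5 (type): buf='rok' undo_depth=3 redo_depth=0

Answer: rok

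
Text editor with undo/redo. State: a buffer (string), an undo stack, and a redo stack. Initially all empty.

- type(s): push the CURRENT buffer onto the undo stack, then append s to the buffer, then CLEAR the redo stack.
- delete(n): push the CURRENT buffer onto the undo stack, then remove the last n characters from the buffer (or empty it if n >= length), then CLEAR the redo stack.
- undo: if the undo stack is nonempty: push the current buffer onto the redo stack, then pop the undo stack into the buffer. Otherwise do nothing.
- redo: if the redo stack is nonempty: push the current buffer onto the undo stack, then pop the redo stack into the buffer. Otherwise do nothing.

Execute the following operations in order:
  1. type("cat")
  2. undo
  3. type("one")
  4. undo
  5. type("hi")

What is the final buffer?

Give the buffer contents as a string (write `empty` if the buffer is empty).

After op 1 (type): buf='cat' undo_depth=1 redo_depth=0
After op 2 (undo): buf='(empty)' undo_depth=0 redo_depth=1
After op 3 (type): buf='one' undo_depth=1 redo_depth=0
After op 4 (undo): buf='(empty)' undo_depth=0 redo_depth=1
After op 5 (type): buf='hi' undo_depth=1 redo_depth=0

Answer: hi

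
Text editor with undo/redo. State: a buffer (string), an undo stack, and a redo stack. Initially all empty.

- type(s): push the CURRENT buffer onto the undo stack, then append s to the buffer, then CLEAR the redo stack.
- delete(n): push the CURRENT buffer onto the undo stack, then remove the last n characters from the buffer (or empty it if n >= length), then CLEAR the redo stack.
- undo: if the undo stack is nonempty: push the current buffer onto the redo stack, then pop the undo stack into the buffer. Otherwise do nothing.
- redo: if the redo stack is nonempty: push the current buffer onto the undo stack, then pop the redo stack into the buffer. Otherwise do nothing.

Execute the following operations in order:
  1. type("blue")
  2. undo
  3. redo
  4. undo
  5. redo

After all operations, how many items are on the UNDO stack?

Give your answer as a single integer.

After op 1 (type): buf='blue' undo_depth=1 redo_depth=0
After op 2 (undo): buf='(empty)' undo_depth=0 redo_depth=1
After op 3 (redo): buf='blue' undo_depth=1 redo_depth=0
After op 4 (undo): buf='(empty)' undo_depth=0 redo_depth=1
After op 5 (redo): buf='blue' undo_depth=1 redo_depth=0

Answer: 1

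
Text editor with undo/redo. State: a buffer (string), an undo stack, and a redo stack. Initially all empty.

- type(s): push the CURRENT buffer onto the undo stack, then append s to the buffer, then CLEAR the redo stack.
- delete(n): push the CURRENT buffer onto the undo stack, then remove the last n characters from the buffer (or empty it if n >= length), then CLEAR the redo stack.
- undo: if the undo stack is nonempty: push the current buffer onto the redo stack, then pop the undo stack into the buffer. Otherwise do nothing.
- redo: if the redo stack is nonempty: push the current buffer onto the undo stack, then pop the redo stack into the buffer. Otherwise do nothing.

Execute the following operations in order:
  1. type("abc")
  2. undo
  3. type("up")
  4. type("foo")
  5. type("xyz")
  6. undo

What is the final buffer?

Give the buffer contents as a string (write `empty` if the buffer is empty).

Answer: upfoo

Derivation:
After op 1 (type): buf='abc' undo_depth=1 redo_depth=0
After op 2 (undo): buf='(empty)' undo_depth=0 redo_depth=1
After op 3 (type): buf='up' undo_depth=1 redo_depth=0
After op 4 (type): buf='upfoo' undo_depth=2 redo_depth=0
After op 5 (type): buf='upfooxyz' undo_depth=3 redo_depth=0
After op 6 (undo): buf='upfoo' undo_depth=2 redo_depth=1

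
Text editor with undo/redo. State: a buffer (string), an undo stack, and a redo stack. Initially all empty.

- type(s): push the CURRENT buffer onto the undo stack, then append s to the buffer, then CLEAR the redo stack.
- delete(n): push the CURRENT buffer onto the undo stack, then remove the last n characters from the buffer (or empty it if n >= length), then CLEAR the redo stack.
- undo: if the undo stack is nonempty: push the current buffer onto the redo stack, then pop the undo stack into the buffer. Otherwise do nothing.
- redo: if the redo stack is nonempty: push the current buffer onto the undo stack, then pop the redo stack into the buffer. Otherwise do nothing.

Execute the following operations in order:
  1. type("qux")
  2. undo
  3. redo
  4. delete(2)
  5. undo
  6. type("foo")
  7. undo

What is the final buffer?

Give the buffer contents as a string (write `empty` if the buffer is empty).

After op 1 (type): buf='qux' undo_depth=1 redo_depth=0
After op 2 (undo): buf='(empty)' undo_depth=0 redo_depth=1
After op 3 (redo): buf='qux' undo_depth=1 redo_depth=0
After op 4 (delete): buf='q' undo_depth=2 redo_depth=0
After op 5 (undo): buf='qux' undo_depth=1 redo_depth=1
After op 6 (type): buf='quxfoo' undo_depth=2 redo_depth=0
After op 7 (undo): buf='qux' undo_depth=1 redo_depth=1

Answer: qux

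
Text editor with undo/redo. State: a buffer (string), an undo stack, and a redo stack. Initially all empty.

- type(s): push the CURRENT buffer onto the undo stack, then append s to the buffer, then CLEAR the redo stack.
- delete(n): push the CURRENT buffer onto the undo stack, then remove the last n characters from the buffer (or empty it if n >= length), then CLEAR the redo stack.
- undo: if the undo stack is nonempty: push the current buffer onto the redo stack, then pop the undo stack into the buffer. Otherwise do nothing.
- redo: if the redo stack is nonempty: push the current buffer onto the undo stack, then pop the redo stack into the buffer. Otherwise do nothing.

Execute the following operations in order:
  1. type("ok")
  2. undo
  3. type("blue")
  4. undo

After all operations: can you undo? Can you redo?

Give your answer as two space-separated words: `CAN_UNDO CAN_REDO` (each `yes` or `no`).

Answer: no yes

Derivation:
After op 1 (type): buf='ok' undo_depth=1 redo_depth=0
After op 2 (undo): buf='(empty)' undo_depth=0 redo_depth=1
After op 3 (type): buf='blue' undo_depth=1 redo_depth=0
After op 4 (undo): buf='(empty)' undo_depth=0 redo_depth=1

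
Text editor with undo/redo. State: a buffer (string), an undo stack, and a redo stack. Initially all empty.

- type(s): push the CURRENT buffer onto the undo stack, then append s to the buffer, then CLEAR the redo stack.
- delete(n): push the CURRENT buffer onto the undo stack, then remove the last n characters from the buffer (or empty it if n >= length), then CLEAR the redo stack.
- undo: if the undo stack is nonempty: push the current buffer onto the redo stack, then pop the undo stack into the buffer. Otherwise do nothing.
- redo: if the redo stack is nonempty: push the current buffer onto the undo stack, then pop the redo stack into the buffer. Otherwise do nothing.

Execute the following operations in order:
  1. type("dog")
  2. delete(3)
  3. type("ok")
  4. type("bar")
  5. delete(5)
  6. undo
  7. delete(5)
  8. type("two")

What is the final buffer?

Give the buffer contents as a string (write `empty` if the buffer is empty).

After op 1 (type): buf='dog' undo_depth=1 redo_depth=0
After op 2 (delete): buf='(empty)' undo_depth=2 redo_depth=0
After op 3 (type): buf='ok' undo_depth=3 redo_depth=0
After op 4 (type): buf='okbar' undo_depth=4 redo_depth=0
After op 5 (delete): buf='(empty)' undo_depth=5 redo_depth=0
After op 6 (undo): buf='okbar' undo_depth=4 redo_depth=1
After op 7 (delete): buf='(empty)' undo_depth=5 redo_depth=0
After op 8 (type): buf='two' undo_depth=6 redo_depth=0

Answer: two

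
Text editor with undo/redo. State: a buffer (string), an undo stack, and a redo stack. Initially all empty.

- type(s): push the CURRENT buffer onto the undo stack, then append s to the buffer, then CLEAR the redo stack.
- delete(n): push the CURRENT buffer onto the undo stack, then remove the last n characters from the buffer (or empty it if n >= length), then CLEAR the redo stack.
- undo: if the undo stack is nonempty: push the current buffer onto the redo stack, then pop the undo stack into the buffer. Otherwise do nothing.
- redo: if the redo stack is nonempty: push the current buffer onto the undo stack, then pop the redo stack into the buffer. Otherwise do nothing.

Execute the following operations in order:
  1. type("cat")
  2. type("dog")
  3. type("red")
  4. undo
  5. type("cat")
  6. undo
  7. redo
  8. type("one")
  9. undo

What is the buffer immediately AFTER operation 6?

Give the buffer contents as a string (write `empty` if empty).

Answer: catdog

Derivation:
After op 1 (type): buf='cat' undo_depth=1 redo_depth=0
After op 2 (type): buf='catdog' undo_depth=2 redo_depth=0
After op 3 (type): buf='catdogred' undo_depth=3 redo_depth=0
After op 4 (undo): buf='catdog' undo_depth=2 redo_depth=1
After op 5 (type): buf='catdogcat' undo_depth=3 redo_depth=0
After op 6 (undo): buf='catdog' undo_depth=2 redo_depth=1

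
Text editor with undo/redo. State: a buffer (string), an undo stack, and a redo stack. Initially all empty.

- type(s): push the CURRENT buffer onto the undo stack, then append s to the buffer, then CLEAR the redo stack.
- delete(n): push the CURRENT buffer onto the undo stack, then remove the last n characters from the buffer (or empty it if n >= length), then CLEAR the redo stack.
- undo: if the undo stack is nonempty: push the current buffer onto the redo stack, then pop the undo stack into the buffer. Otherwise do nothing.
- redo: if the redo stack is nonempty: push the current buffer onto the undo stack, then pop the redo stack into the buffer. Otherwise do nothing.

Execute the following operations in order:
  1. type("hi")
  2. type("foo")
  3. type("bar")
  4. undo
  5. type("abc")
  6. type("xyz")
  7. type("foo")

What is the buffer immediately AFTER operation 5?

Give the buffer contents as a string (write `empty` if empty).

Answer: hifooabc

Derivation:
After op 1 (type): buf='hi' undo_depth=1 redo_depth=0
After op 2 (type): buf='hifoo' undo_depth=2 redo_depth=0
After op 3 (type): buf='hifoobar' undo_depth=3 redo_depth=0
After op 4 (undo): buf='hifoo' undo_depth=2 redo_depth=1
After op 5 (type): buf='hifooabc' undo_depth=3 redo_depth=0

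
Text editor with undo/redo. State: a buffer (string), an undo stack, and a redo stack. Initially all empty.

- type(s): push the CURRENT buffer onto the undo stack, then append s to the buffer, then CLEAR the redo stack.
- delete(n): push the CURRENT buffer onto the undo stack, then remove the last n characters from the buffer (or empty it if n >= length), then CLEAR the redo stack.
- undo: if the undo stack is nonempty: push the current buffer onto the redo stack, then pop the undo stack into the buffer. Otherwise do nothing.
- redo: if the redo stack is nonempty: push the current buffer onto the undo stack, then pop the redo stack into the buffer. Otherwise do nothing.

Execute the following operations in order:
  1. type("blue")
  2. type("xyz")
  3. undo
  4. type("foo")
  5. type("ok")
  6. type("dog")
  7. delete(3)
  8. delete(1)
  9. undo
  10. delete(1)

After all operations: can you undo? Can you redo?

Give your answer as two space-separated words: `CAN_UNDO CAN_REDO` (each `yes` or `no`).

Answer: yes no

Derivation:
After op 1 (type): buf='blue' undo_depth=1 redo_depth=0
After op 2 (type): buf='bluexyz' undo_depth=2 redo_depth=0
After op 3 (undo): buf='blue' undo_depth=1 redo_depth=1
After op 4 (type): buf='bluefoo' undo_depth=2 redo_depth=0
After op 5 (type): buf='bluefoook' undo_depth=3 redo_depth=0
After op 6 (type): buf='bluefoookdog' undo_depth=4 redo_depth=0
After op 7 (delete): buf='bluefoook' undo_depth=5 redo_depth=0
After op 8 (delete): buf='bluefooo' undo_depth=6 redo_depth=0
After op 9 (undo): buf='bluefoook' undo_depth=5 redo_depth=1
After op 10 (delete): buf='bluefooo' undo_depth=6 redo_depth=0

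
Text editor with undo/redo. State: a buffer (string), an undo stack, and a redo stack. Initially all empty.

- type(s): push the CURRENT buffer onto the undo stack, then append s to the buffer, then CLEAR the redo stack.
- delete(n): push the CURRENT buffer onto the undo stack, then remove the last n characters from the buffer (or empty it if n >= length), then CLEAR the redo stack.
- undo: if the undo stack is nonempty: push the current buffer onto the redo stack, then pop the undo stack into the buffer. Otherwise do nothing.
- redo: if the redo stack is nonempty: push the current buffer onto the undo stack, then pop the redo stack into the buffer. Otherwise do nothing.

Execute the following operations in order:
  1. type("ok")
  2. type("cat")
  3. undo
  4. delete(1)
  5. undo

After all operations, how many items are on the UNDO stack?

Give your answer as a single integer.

Answer: 1

Derivation:
After op 1 (type): buf='ok' undo_depth=1 redo_depth=0
After op 2 (type): buf='okcat' undo_depth=2 redo_depth=0
After op 3 (undo): buf='ok' undo_depth=1 redo_depth=1
After op 4 (delete): buf='o' undo_depth=2 redo_depth=0
After op 5 (undo): buf='ok' undo_depth=1 redo_depth=1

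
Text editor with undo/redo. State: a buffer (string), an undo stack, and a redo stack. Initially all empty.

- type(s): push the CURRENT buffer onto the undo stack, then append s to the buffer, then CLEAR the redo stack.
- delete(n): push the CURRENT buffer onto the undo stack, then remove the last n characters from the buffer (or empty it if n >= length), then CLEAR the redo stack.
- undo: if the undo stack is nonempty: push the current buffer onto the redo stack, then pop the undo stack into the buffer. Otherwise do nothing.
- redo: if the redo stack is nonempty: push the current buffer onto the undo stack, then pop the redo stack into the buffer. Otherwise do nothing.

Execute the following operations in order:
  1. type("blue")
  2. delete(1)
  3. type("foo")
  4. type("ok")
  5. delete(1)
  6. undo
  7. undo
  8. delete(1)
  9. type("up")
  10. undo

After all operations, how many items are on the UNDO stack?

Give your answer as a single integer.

Answer: 4

Derivation:
After op 1 (type): buf='blue' undo_depth=1 redo_depth=0
After op 2 (delete): buf='blu' undo_depth=2 redo_depth=0
After op 3 (type): buf='blufoo' undo_depth=3 redo_depth=0
After op 4 (type): buf='blufoook' undo_depth=4 redo_depth=0
After op 5 (delete): buf='blufooo' undo_depth=5 redo_depth=0
After op 6 (undo): buf='blufoook' undo_depth=4 redo_depth=1
After op 7 (undo): buf='blufoo' undo_depth=3 redo_depth=2
After op 8 (delete): buf='blufo' undo_depth=4 redo_depth=0
After op 9 (type): buf='blufoup' undo_depth=5 redo_depth=0
After op 10 (undo): buf='blufo' undo_depth=4 redo_depth=1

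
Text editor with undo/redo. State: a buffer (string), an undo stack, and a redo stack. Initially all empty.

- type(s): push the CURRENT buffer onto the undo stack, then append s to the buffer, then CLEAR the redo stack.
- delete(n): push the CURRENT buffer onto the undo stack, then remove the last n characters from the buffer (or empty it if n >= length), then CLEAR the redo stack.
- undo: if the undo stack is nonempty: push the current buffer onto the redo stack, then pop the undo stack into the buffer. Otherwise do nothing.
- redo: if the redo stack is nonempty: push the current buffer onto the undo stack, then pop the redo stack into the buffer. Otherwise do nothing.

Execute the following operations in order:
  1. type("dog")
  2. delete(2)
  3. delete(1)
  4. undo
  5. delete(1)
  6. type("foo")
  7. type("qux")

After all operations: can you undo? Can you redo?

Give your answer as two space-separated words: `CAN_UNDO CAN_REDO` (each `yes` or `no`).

Answer: yes no

Derivation:
After op 1 (type): buf='dog' undo_depth=1 redo_depth=0
After op 2 (delete): buf='d' undo_depth=2 redo_depth=0
After op 3 (delete): buf='(empty)' undo_depth=3 redo_depth=0
After op 4 (undo): buf='d' undo_depth=2 redo_depth=1
After op 5 (delete): buf='(empty)' undo_depth=3 redo_depth=0
After op 6 (type): buf='foo' undo_depth=4 redo_depth=0
After op 7 (type): buf='fooqux' undo_depth=5 redo_depth=0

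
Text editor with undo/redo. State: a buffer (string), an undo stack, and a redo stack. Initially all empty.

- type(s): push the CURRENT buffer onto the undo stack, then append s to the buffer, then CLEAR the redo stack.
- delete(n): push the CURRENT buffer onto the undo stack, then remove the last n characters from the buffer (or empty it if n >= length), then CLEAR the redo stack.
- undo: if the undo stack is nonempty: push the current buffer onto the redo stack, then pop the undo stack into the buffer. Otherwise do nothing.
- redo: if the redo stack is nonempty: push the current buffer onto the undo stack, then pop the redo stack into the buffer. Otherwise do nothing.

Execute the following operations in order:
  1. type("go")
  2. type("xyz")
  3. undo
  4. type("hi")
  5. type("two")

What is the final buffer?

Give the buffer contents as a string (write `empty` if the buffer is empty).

After op 1 (type): buf='go' undo_depth=1 redo_depth=0
After op 2 (type): buf='goxyz' undo_depth=2 redo_depth=0
After op 3 (undo): buf='go' undo_depth=1 redo_depth=1
After op 4 (type): buf='gohi' undo_depth=2 redo_depth=0
After op 5 (type): buf='gohitwo' undo_depth=3 redo_depth=0

Answer: gohitwo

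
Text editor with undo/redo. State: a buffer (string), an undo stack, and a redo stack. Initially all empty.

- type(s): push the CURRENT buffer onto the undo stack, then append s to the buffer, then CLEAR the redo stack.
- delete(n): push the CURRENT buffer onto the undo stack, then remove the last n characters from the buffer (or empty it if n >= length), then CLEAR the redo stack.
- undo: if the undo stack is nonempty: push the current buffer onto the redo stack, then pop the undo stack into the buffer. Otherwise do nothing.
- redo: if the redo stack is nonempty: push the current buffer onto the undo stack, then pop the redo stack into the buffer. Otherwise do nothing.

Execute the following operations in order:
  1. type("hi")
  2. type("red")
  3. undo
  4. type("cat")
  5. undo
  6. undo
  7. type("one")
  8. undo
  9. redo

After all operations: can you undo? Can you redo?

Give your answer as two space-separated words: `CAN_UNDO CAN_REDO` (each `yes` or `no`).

Answer: yes no

Derivation:
After op 1 (type): buf='hi' undo_depth=1 redo_depth=0
After op 2 (type): buf='hired' undo_depth=2 redo_depth=0
After op 3 (undo): buf='hi' undo_depth=1 redo_depth=1
After op 4 (type): buf='hicat' undo_depth=2 redo_depth=0
After op 5 (undo): buf='hi' undo_depth=1 redo_depth=1
After op 6 (undo): buf='(empty)' undo_depth=0 redo_depth=2
After op 7 (type): buf='one' undo_depth=1 redo_depth=0
After op 8 (undo): buf='(empty)' undo_depth=0 redo_depth=1
After op 9 (redo): buf='one' undo_depth=1 redo_depth=0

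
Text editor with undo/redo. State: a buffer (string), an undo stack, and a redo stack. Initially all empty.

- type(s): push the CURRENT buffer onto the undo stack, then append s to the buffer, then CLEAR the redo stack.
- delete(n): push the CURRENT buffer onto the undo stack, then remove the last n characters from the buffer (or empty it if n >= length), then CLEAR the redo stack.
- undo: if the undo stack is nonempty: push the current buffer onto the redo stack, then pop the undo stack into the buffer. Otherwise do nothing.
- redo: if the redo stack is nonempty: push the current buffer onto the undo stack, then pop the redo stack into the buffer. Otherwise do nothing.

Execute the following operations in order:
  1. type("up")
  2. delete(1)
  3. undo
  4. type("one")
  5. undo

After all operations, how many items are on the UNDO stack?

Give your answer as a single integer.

Answer: 1

Derivation:
After op 1 (type): buf='up' undo_depth=1 redo_depth=0
After op 2 (delete): buf='u' undo_depth=2 redo_depth=0
After op 3 (undo): buf='up' undo_depth=1 redo_depth=1
After op 4 (type): buf='upone' undo_depth=2 redo_depth=0
After op 5 (undo): buf='up' undo_depth=1 redo_depth=1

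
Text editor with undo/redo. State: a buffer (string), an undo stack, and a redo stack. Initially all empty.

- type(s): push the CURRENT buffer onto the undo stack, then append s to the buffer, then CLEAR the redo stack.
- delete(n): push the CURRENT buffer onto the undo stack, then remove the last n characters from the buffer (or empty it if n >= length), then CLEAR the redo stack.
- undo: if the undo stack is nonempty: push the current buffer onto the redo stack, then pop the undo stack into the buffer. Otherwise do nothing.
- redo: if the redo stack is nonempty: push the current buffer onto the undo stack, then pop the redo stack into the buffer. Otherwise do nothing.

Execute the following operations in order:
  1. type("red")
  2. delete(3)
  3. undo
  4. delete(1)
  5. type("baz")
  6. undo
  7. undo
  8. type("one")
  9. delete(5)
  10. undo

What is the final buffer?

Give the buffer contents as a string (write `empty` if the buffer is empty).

Answer: redone

Derivation:
After op 1 (type): buf='red' undo_depth=1 redo_depth=0
After op 2 (delete): buf='(empty)' undo_depth=2 redo_depth=0
After op 3 (undo): buf='red' undo_depth=1 redo_depth=1
After op 4 (delete): buf='re' undo_depth=2 redo_depth=0
After op 5 (type): buf='rebaz' undo_depth=3 redo_depth=0
After op 6 (undo): buf='re' undo_depth=2 redo_depth=1
After op 7 (undo): buf='red' undo_depth=1 redo_depth=2
After op 8 (type): buf='redone' undo_depth=2 redo_depth=0
After op 9 (delete): buf='r' undo_depth=3 redo_depth=0
After op 10 (undo): buf='redone' undo_depth=2 redo_depth=1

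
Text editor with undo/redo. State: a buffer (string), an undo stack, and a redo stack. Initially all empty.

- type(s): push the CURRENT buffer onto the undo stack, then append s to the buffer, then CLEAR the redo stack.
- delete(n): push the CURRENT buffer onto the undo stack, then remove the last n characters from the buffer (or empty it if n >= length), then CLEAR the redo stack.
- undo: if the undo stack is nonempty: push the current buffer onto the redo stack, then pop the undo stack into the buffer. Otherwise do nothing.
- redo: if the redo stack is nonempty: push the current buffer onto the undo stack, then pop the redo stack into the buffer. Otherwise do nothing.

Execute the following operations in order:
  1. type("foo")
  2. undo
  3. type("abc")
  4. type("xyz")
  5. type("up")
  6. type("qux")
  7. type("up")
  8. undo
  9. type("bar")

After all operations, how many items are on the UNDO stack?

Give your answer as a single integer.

Answer: 5

Derivation:
After op 1 (type): buf='foo' undo_depth=1 redo_depth=0
After op 2 (undo): buf='(empty)' undo_depth=0 redo_depth=1
After op 3 (type): buf='abc' undo_depth=1 redo_depth=0
After op 4 (type): buf='abcxyz' undo_depth=2 redo_depth=0
After op 5 (type): buf='abcxyzup' undo_depth=3 redo_depth=0
After op 6 (type): buf='abcxyzupqux' undo_depth=4 redo_depth=0
After op 7 (type): buf='abcxyzupquxup' undo_depth=5 redo_depth=0
After op 8 (undo): buf='abcxyzupqux' undo_depth=4 redo_depth=1
After op 9 (type): buf='abcxyzupquxbar' undo_depth=5 redo_depth=0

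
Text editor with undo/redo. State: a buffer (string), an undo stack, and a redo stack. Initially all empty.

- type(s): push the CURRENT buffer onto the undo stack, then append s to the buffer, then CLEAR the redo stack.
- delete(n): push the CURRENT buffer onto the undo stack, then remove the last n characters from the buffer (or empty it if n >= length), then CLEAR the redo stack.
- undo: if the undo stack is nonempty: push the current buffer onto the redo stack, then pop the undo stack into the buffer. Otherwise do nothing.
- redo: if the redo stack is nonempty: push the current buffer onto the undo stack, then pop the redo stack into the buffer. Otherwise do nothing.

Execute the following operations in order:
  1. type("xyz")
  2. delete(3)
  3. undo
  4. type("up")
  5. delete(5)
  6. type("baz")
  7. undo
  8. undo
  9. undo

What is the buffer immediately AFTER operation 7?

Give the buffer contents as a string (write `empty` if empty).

After op 1 (type): buf='xyz' undo_depth=1 redo_depth=0
After op 2 (delete): buf='(empty)' undo_depth=2 redo_depth=0
After op 3 (undo): buf='xyz' undo_depth=1 redo_depth=1
After op 4 (type): buf='xyzup' undo_depth=2 redo_depth=0
After op 5 (delete): buf='(empty)' undo_depth=3 redo_depth=0
After op 6 (type): buf='baz' undo_depth=4 redo_depth=0
After op 7 (undo): buf='(empty)' undo_depth=3 redo_depth=1

Answer: empty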